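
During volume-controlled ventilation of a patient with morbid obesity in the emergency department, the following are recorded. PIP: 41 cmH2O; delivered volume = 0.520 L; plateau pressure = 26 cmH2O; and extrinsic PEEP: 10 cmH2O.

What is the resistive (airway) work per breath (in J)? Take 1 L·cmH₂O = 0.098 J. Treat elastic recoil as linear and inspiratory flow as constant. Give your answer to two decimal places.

0.76

With constant inspiratory flow the resistive pressure is constant at PIP − Pplat = 41 − 26 = 15.0 cmH2O, so resistive work = 15.0 × 0.520 = 7.8 L·cmH2O.
× 0.098 J/(L·cmH2O) → 0.7644 J.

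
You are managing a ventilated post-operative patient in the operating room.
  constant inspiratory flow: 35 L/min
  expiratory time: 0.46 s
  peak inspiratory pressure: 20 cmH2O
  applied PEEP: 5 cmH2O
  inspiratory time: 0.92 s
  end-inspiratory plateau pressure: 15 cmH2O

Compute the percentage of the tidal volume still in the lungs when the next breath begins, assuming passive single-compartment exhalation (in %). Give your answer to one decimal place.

36.8

Flow: 35 L/min ÷ 60 = 0.5833 L/s.
Vt = flow × Ti = 0.5833 L/s × 0.92 s × 1000 mL/L = 536.64 mL.
R = (PIP − Pplat)/V̇ = (20 − 15) / 0.5833 = 5.0/0.5833 = 8.572 cmH2O·s/L.
C = Vt/(Pplat − PEEP) = 536.64 / (15 − 5) = 536.64/10.0 = 53.664 mL/cmH2O.
τ = R × C = 8.572 × 0.05366 L/cmH2O = 0.46 s.
Fraction remaining at end-expiration = e^(−Te/τ) = e^(−0.46/0.46) = 0.3679 → 36.79%.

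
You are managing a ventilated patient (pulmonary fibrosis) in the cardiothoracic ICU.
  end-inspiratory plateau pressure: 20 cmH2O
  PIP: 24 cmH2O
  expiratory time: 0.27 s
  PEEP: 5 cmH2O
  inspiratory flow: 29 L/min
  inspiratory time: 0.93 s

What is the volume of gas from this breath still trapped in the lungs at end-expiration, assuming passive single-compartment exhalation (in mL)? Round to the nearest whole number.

Flow: 29 L/min ÷ 60 = 0.4833 L/s.
Vt = flow × Ti = 0.4833 L/s × 0.93 s × 1000 mL/L = 449.47 mL.
R = (PIP − Pplat)/V̇ = (24 − 20) / 0.4833 = 4.0/0.4833 = 8.276 cmH2O·s/L.
C = Vt/(Pplat − PEEP) = 449.47 / (20 − 5) = 449.47/15.0 = 29.965 mL/cmH2O.
τ = R × C = 8.276 × 0.02997 L/cmH2O = 0.248 s.
Fraction remaining = e^(−Te/τ) = e^(−0.27/0.248) = 0.3367.
Trapped volume = 449.47 × 0.3367 = 151.34 mL.

151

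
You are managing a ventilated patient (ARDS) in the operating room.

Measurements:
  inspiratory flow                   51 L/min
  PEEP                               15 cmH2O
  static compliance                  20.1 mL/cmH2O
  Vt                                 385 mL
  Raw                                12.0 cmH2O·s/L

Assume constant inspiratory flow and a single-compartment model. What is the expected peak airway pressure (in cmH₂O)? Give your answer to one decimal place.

Flow: 51 L/min ÷ 60 = 0.85 L/s.
Equation of motion (constant flow): PIP = Vt/C + R·V̇ + PEEP.
PIP = 385/20.1 + 12.0×0.85 + 15 = 19.154 + 10.2 + 15 = 44.354 cmH2O.

44.4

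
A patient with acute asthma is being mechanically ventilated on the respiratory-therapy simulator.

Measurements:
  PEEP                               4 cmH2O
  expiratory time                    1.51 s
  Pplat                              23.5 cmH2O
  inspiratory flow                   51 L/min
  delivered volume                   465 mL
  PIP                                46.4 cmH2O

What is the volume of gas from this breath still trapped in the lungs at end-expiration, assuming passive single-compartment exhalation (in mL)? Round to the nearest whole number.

44

Flow: 51 L/min ÷ 60 = 0.85 L/s.
R = (PIP − Pplat)/V̇ = (46.4 − 23.5) / 0.85 = 22.9/0.85 = 26.941 cmH2O·s/L.
C = Vt/(Pplat − PEEP) = 465.0 / (23.5 − 4) = 465.0/19.5 = 23.846 mL/cmH2O.
τ = R × C = 26.941 × 0.02385 L/cmH2O = 0.6425 s.
Fraction remaining = e^(−Te/τ) = e^(−1.51/0.6425) = 0.09535.
Trapped volume = 465.0 × 0.09535 = 44.338 mL.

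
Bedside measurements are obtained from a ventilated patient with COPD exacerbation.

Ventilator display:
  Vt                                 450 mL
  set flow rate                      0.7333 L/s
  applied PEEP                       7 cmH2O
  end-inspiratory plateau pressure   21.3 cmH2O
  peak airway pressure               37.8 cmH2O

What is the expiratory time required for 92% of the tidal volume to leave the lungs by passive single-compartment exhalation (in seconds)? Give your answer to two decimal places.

R = (PIP − Pplat)/V̇ = (37.8 − 21.3) / 0.7333 = 16.5/0.7333 = 22.501 cmH2O·s/L.
C = Vt/(Pplat − PEEP) = 450.0 / (21.3 − 7) = 450.0/14.3 = 31.469 mL/cmH2O.
τ = R × C = 22.501 × 0.03147 L/cmH2O = 0.7081 s.
t = −τ·ln(1 − 0.92) = −0.7081·ln(0.08) = 1.788 s.

1.79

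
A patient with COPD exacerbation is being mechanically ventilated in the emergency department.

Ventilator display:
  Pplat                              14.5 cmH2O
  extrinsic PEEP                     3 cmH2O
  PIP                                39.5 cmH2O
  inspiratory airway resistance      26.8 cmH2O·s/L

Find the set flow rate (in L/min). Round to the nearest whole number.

flow = (PIP − Pplat) / Raw = (39.5 − 14.5) / 26.8 = 0.9328 L/s × 60 = 55.968 L/min.

56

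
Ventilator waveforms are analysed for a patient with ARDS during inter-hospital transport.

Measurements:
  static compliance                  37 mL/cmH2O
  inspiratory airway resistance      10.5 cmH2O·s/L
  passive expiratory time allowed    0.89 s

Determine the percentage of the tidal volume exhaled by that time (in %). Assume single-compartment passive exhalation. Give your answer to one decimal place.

τ = R × C = 10.5 × 37 mL/cmH2O = 10.5 × 0.037 L/cmH2O = 0.3885 s.
Passive exhalation: V(t)/V₀ = e^(−t/τ) = e^(−0.89/0.3885) = 0.1012.
Fraction exhaled = 1 − 0.1012 = 0.8988 → 89.88%.

89.9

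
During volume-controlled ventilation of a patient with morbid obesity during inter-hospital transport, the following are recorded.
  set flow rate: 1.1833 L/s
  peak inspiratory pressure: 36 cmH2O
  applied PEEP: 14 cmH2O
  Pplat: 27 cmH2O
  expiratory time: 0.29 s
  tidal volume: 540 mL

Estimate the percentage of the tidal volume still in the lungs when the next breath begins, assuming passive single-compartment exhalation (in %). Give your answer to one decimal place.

39.9

R = (PIP − Pplat)/V̇ = (36 − 27) / 1.1833 = 9.0/1.1833 = 7.606 cmH2O·s/L.
C = Vt/(Pplat − PEEP) = 540.0 / (27 − 14) = 540.0/13.0 = 41.538 mL/cmH2O.
τ = R × C = 7.606 × 0.04154 L/cmH2O = 0.316 s.
Fraction remaining at end-expiration = e^(−Te/τ) = e^(−0.29/0.316) = 0.3994 → 39.94%.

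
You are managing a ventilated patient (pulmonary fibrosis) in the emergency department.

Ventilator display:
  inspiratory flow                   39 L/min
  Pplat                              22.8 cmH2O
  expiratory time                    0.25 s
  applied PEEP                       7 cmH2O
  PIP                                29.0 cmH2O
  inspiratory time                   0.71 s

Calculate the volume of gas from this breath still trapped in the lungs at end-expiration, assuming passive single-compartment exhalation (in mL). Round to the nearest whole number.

Flow: 39 L/min ÷ 60 = 0.65 L/s.
Vt = flow × Ti = 0.65 L/s × 0.71 s × 1000 mL/L = 461.5 mL.
R = (PIP − Pplat)/V̇ = (29.0 − 22.8) / 0.65 = 6.2/0.65 = 9.538 cmH2O·s/L.
C = Vt/(Pplat − PEEP) = 461.5 / (22.8 − 7) = 461.5/15.8 = 29.209 mL/cmH2O.
τ = R × C = 9.538 × 0.02921 L/cmH2O = 0.2786 s.
Fraction remaining = e^(−Te/τ) = e^(−0.25/0.2786) = 0.4077.
Trapped volume = 461.5 × 0.4077 = 188.15 mL.

188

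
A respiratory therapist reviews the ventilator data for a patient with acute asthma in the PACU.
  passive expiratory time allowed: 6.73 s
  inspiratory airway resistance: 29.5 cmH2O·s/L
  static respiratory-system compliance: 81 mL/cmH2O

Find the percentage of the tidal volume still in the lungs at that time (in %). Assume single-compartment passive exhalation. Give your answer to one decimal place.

6.0

τ = R × C = 29.5 × 81 mL/cmH2O = 29.5 × 0.081 L/cmH2O = 2.39 s.
Passive exhalation: V(t)/V₀ = e^(−t/τ) = e^(−6.73/2.39) = 0.05985.
Fraction remaining = 0.05985 → 5.985%.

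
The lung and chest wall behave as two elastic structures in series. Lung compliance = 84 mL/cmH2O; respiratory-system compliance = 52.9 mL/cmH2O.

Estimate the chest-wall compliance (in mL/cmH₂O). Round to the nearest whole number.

1/Ccw = 1/Crs − 1/CL.
1/Ccw = 1/52.9 − 1/84 = 0.006999.
Ccw = 142.88 mL/cmH2O.

143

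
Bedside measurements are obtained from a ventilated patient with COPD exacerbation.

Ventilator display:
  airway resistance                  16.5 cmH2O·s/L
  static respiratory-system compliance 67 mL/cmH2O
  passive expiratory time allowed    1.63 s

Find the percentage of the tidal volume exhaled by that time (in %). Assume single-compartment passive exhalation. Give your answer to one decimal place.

77.1

τ = R × C = 16.5 × 67 mL/cmH2O = 16.5 × 0.067 L/cmH2O = 1.106 s.
Passive exhalation: V(t)/V₀ = e^(−t/τ) = e^(−1.63/1.106) = 0.2291.
Fraction exhaled = 1 − 0.2291 = 0.7709 → 77.09%.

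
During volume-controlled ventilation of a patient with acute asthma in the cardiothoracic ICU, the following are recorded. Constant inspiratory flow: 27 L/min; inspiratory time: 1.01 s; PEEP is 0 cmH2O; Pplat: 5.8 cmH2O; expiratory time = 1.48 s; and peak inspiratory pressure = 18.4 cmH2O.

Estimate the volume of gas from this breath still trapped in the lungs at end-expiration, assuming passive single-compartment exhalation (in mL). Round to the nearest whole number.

232

Flow: 27 L/min ÷ 60 = 0.45 L/s.
Vt = flow × Ti = 0.45 L/s × 1.01 s × 1000 mL/L = 454.5 mL.
R = (PIP − Pplat)/V̇ = (18.4 − 5.8) / 0.45 = 12.6/0.45 = 28.0 cmH2O·s/L.
C = Vt/(Pplat − PEEP) = 454.5 / (5.8 − 0) = 454.5/5.8 = 78.362 mL/cmH2O.
τ = R × C = 28.0 × 0.07836 L/cmH2O = 2.194 s.
Fraction remaining = e^(−Te/τ) = e^(−1.48/2.194) = 0.5094.
Trapped volume = 454.5 × 0.5094 = 231.52 mL.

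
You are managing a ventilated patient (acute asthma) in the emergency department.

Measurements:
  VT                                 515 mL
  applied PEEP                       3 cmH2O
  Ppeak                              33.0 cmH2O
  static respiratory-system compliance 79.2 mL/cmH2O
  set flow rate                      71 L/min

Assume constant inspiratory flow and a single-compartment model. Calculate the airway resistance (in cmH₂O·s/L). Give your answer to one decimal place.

19.9

Flow: 71 L/min ÷ 60 = 1.1833 L/s.
Equation of motion (constant flow): PIP = Vt/C + R·V̇ + PEEP.
R·V̇ = PIP − Vt/C − PEEP = 33.0 − 515/79.2 − 3 = 33.0 − 6.503 − 3 = 23.497 cmH2O.
R = 23.497 / 1.1833 = 19.857 cmH2O·s/L.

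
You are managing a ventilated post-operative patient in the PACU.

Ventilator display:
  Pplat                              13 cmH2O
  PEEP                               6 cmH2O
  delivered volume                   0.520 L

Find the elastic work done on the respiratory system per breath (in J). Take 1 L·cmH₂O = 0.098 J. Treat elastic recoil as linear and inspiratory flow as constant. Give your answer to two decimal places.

0.18

Elastic work ≈ ½ × (Pplat − PEEP) × Vt = 0.5 × (13 − 6) × 0.520 L = 0.5 × 7.0 × 0.520 = 1.82 L·cmH2O.
× 0.098 J/(L·cmH2O) → 0.1784 J.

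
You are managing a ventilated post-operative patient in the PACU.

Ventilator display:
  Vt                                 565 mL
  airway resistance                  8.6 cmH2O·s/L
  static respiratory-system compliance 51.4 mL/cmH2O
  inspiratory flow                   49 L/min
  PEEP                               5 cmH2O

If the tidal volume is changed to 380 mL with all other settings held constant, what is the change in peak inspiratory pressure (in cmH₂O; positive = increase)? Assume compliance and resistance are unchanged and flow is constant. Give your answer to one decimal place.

PIP = Vt/C + R·V̇ + PEEP (constant-flow equation of motion).
Only the elastic term changes: ΔPIP = ΔVt / C = (380 − 565) / 51.4 = -3.599 cmH2O.

-3.6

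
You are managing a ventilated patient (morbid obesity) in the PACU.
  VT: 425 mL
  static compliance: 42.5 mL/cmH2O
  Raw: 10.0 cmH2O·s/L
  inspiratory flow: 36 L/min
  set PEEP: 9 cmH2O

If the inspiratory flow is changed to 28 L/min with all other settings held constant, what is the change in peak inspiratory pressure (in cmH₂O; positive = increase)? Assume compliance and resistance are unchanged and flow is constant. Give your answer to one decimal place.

Flow: 36 L/min ÷ 60 = 0.6 L/s.
New flow: 28 L/min ÷ 60 = 0.4667 L/s.
PIP = Vt/C + R·V̇ + PEEP (constant-flow equation of motion).
Only the resistive term changes: ΔPIP = R × ΔV̇ = 10.0 × (0.4667 − 0.6) = 10.0 × -0.1333 = -1.333 cmH2O.

-1.3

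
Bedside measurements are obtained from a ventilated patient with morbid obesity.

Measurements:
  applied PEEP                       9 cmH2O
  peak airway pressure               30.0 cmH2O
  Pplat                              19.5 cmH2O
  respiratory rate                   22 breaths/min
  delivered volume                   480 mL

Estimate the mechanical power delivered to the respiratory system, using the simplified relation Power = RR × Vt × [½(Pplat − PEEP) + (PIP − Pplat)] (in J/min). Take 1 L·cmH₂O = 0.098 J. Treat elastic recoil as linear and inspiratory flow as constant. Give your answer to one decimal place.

16.3

Per-breath work = Vt × [½(Pplat−PEEP) + (PIP−Pplat)] = 0.480 × [0.5×10.5 + 10.5] = 0.480 × 15.75 = 7.56 L·cmH2O.
Power = 22 × 7.56 = 166.32 L·cmH2O/min.
× 0.098 J/(L·cmH2O) → 16.299 J/min.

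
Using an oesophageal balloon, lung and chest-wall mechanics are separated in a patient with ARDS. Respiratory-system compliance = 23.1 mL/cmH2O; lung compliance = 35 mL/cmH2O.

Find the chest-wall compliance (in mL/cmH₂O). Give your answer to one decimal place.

1/Ccw = 1/Crs − 1/CL.
1/Ccw = 1/23.1 − 1/35 = 0.01472.
Ccw = 67.935 mL/cmH2O.

67.9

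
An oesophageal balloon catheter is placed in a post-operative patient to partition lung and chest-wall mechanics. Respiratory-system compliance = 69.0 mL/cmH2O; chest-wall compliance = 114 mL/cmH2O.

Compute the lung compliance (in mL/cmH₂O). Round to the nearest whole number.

1/CL = 1/Crs − 1/Ccw.
1/CL = 1/69.0 − 1/114 = 0.005721.
CL = 174.79 mL/cmH2O.

175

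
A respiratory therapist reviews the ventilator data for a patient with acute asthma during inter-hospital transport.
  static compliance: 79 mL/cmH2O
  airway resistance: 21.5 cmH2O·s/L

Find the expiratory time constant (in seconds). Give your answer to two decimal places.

τ = R × C = 21.5 × 79 mL/cmH2O = 21.5 × 0.079 L/cmH2O = 1.699 s.

1.70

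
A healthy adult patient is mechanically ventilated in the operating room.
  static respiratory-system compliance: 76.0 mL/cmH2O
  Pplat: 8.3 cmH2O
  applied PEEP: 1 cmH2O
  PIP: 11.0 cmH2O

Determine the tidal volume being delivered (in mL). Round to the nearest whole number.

555

Vt = Cstat × (Pplat − PEEP) = 76.0 × (8.3 − 1) = 76.0 × 7.3 = 554.8 mL.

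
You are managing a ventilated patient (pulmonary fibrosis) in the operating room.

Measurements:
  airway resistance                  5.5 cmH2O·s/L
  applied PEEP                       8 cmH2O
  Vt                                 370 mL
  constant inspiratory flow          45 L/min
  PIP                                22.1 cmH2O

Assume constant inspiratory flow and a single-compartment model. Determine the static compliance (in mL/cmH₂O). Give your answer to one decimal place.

Flow: 45 L/min ÷ 60 = 0.75 L/s.
Equation of motion (constant flow): PIP = Vt/C + R·V̇ + PEEP.
Vt/C = PIP − R·V̇ − PEEP = 22.1 − 5.5×0.75 − 8 = 22.1 − 4.125 − 8 = 9.975 cmH2O.
C = Vt / 9.975 = 370 / 9.975 = 37.093 mL/cmH2O.

37.1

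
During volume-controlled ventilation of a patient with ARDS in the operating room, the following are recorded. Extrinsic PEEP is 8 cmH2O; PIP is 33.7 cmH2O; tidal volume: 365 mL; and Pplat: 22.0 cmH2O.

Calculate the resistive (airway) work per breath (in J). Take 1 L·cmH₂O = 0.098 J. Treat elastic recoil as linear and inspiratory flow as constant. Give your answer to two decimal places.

0.42

With constant inspiratory flow the resistive pressure is constant at PIP − Pplat = 33.7 − 22.0 = 11.7 cmH2O, so resistive work = 11.7 × 0.365 = 4.271 L·cmH2O.
× 0.098 J/(L·cmH2O) → 0.4186 J.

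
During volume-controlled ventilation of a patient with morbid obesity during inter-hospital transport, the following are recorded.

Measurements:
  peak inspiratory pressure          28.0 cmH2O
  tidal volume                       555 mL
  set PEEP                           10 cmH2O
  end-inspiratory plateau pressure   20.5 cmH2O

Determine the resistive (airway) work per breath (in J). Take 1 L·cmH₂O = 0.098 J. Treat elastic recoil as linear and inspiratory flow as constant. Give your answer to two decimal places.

0.41

With constant inspiratory flow the resistive pressure is constant at PIP − Pplat = 28.0 − 20.5 = 7.5 cmH2O, so resistive work = 7.5 × 0.555 = 4.163 L·cmH2O.
× 0.098 J/(L·cmH2O) → 0.408 J.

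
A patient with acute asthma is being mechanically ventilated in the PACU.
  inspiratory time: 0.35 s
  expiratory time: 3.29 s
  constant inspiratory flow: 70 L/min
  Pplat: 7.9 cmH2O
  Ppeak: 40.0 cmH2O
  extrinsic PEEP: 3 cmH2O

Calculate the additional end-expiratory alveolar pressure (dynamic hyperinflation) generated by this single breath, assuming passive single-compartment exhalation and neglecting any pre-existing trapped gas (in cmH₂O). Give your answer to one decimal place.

1.2

Flow: 70 L/min ÷ 60 = 1.1667 L/s.
Vt = flow × Ti = 1.1667 L/s × 0.35 s × 1000 mL/L = 408.35 mL.
R = (PIP − Pplat)/V̇ = (40.0 − 7.9) / 1.1667 = 32.1/1.1667 = 27.513 cmH2O·s/L.
C = Vt/(Pplat − PEEP) = 408.35 / (7.9 − 3) = 408.35/4.9 = 83.337 mL/cmH2O.
τ = R × C = 27.513 × 0.08334 L/cmH2O = 2.293 s.
Fraction remaining = e^(−Te/τ) = e^(−3.29/2.293) = 0.2382; trapped volume = 408.35 × 0.2382 = 97.269 mL.
Additional alveolar pressure from trapping ≈ V_trapped / C = 97.269 / 83.337 = 1.167 cmH2O.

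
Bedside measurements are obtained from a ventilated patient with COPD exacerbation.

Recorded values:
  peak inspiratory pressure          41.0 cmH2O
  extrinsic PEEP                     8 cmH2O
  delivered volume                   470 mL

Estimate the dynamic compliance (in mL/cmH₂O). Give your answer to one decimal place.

14.2

Dynamic compliance = Vt / (PIP − PEEP) = 470 / (41.0 − 8) = 470 / 33.0 = 14.242 mL/cmH2O.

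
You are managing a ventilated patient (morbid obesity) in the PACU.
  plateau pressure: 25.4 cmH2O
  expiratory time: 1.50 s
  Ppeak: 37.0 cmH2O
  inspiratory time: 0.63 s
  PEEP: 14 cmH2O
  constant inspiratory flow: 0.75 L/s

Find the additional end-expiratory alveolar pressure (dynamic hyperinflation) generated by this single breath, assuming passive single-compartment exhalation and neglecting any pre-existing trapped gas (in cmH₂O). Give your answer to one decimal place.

Vt = flow × Ti = 0.75 L/s × 0.63 s × 1000 mL/L = 472.5 mL.
R = (PIP − Pplat)/V̇ = (37.0 − 25.4) / 0.75 = 11.6/0.75 = 15.467 cmH2O·s/L.
C = Vt/(Pplat − PEEP) = 472.5 / (25.4 − 14) = 472.5/11.4 = 41.447 mL/cmH2O.
τ = R × C = 15.467 × 0.04145 L/cmH2O = 0.6411 s.
Fraction remaining = e^(−Te/τ) = e^(−1.50/0.6411) = 0.09635; trapped volume = 472.5 × 0.09635 = 45.525 mL.
Additional alveolar pressure from trapping ≈ V_trapped / C = 45.525 / 41.447 = 1.098 cmH2O.

1.1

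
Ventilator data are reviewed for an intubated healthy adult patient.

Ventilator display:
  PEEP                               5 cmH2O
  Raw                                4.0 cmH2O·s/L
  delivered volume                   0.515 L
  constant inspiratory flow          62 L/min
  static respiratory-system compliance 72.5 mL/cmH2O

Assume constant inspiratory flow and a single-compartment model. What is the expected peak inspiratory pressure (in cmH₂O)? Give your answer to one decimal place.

16.2

Flow: 62 L/min ÷ 60 = 1.0333 L/s.
Equation of motion (constant flow): PIP = Vt/C + R·V̇ + PEEP.
PIP = 515/72.5 + 4.0×1.0333 + 5 = 7.103 + 4.133 + 5 = 16.236 cmH2O.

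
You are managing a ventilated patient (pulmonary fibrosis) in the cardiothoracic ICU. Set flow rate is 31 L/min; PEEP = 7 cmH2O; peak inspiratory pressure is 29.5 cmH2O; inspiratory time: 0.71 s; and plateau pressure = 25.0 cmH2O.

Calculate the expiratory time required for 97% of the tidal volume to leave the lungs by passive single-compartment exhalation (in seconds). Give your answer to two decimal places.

0.62

Flow: 31 L/min ÷ 60 = 0.5167 L/s.
Vt = flow × Ti = 0.5167 L/s × 0.71 s × 1000 mL/L = 366.86 mL.
R = (PIP − Pplat)/V̇ = (29.5 − 25.0) / 0.5167 = 4.5/0.5167 = 8.709 cmH2O·s/L.
C = Vt/(Pplat − PEEP) = 366.86 / (25.0 − 7) = 366.86/18.0 = 20.381 mL/cmH2O.
τ = R × C = 8.709 × 0.02038 L/cmH2O = 0.1775 s.
t = −τ·ln(1 − 0.97) = −0.1775·ln(0.03) = 0.6224 s.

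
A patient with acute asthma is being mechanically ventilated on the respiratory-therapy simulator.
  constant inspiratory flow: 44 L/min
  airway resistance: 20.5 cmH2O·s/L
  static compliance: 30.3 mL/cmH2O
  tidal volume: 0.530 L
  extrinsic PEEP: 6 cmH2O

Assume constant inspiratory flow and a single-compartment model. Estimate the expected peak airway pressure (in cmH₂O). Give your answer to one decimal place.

38.5

Flow: 44 L/min ÷ 60 = 0.7333 L/s.
Equation of motion (constant flow): PIP = Vt/C + R·V̇ + PEEP.
PIP = 530/30.3 + 20.5×0.7333 + 6 = 17.492 + 15.033 + 6 = 38.525 cmH2O.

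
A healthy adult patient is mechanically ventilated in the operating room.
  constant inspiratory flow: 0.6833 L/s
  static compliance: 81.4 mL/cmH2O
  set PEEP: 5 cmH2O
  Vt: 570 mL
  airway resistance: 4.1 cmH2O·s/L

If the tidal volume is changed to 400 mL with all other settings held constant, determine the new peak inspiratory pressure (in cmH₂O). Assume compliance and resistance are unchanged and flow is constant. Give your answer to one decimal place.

12.7

PIP = Vt/C + R·V̇ + PEEP (constant-flow equation of motion).
Only the elastic term changes: ΔPIP = ΔVt / C = (400 − 570) / 81.4 = -2.088 cmH2O.
Original PIP = 570/81.4 + 4.1×0.6833 + 5 = 14.804 cmH2O; new PIP = 14.804 + (-2.088) = 12.716 cmH2O.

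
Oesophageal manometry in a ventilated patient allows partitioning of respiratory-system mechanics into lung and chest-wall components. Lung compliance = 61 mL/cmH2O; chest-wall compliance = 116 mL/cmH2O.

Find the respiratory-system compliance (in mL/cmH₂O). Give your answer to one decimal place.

Lung and chest wall are elastances in series: 1/Crs = 1/CL + 1/Ccw.
1/Crs = 1/61 + 1/116 = 0.02501.
Crs = 39.984 mL/cmH2O.

40.0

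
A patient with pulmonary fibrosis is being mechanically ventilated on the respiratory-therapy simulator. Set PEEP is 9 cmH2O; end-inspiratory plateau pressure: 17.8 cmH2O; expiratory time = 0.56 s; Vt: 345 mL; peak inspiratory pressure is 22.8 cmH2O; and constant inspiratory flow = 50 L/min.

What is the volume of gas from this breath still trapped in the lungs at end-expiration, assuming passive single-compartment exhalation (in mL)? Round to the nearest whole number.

32

Flow: 50 L/min ÷ 60 = 0.8333 L/s.
R = (PIP − Pplat)/V̇ = (22.8 − 17.8) / 0.8333 = 5.0/0.8333 = 6.0 cmH2O·s/L.
C = Vt/(Pplat − PEEP) = 345.0 / (17.8 − 9) = 345.0/8.8 = 39.205 mL/cmH2O.
τ = R × C = 6.0 × 0.03921 L/cmH2O = 0.2353 s.
Fraction remaining = e^(−Te/τ) = e^(−0.56/0.2353) = 0.09256.
Trapped volume = 345.0 × 0.09256 = 31.933 mL.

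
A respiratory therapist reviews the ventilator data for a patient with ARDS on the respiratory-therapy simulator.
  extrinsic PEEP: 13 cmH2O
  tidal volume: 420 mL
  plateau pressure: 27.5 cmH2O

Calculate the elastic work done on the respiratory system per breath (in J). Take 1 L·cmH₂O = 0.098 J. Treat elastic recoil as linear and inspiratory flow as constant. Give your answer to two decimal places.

Elastic work ≈ ½ × (Pplat − PEEP) × Vt = 0.5 × (27.5 − 13) × 0.420 L = 0.5 × 14.5 × 0.420 = 3.045 L·cmH2O.
× 0.098 J/(L·cmH2O) → 0.2984 J.

0.30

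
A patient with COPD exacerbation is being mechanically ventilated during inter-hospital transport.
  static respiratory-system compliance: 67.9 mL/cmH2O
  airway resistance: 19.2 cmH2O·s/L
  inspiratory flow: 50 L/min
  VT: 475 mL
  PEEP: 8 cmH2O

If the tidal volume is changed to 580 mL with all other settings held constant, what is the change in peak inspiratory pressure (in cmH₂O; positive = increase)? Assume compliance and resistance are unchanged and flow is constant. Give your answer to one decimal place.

PIP = Vt/C + R·V̇ + PEEP (constant-flow equation of motion).
Only the elastic term changes: ΔPIP = ΔVt / C = (580 − 475) / 67.9 = 1.546 cmH2O.

1.5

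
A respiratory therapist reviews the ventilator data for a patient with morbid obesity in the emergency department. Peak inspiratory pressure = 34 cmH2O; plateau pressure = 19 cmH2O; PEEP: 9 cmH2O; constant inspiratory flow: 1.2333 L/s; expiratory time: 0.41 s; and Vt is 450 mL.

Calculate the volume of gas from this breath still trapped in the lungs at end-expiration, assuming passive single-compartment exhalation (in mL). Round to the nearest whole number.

213

R = (PIP − Pplat)/V̇ = (34 − 19) / 1.2333 = 15.0/1.2333 = 12.162 cmH2O·s/L.
C = Vt/(Pplat − PEEP) = 450.0 / (19 − 9) = 450.0/10.0 = 45.0 mL/cmH2O.
τ = R × C = 12.162 × 0.045 L/cmH2O = 0.5473 s.
Fraction remaining = e^(−Te/τ) = e^(−0.41/0.5473) = 0.4728.
Trapped volume = 450.0 × 0.4728 = 212.76 mL.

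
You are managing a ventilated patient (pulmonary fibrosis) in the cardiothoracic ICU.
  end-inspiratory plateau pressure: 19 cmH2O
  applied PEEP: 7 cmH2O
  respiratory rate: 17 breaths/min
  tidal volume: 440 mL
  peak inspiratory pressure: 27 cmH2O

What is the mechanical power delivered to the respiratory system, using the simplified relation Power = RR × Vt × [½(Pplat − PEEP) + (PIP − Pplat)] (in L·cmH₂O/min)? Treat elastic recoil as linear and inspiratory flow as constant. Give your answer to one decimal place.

Per-breath work = Vt × [½(Pplat−PEEP) + (PIP−Pplat)] = 0.440 × [0.5×12.0 + 8.0] = 0.440 × 14.0 = 6.16 L·cmH2O.
Power = 17 × 6.16 = 104.72 L·cmH2O/min.

104.7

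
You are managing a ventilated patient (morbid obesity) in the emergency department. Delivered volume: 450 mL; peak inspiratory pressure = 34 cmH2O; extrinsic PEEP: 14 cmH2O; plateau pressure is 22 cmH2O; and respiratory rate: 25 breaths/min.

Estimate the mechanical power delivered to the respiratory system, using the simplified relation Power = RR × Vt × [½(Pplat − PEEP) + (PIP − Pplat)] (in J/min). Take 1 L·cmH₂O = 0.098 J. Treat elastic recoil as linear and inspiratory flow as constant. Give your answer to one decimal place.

Per-breath work = Vt × [½(Pplat−PEEP) + (PIP−Pplat)] = 0.450 × [0.5×8.0 + 12.0] = 0.450 × 16.0 = 7.2 L·cmH2O.
Power = 25 × 7.2 = 180.0 L·cmH2O/min.
× 0.098 J/(L·cmH2O) → 17.64 J/min.

17.6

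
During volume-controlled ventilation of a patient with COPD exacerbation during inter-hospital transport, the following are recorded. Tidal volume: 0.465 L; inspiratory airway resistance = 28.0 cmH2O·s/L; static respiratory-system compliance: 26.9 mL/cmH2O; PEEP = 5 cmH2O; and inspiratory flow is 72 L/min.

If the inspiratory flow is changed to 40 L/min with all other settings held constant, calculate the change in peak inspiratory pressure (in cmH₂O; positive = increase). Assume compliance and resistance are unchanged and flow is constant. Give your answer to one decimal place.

-14.9

Flow: 72 L/min ÷ 60 = 1.2 L/s.
New flow: 40 L/min ÷ 60 = 0.6667 L/s.
PIP = Vt/C + R·V̇ + PEEP (constant-flow equation of motion).
Only the resistive term changes: ΔPIP = R × ΔV̇ = 28.0 × (0.6667 − 1.2) = 28.0 × -0.5333 = -14.932 cmH2O.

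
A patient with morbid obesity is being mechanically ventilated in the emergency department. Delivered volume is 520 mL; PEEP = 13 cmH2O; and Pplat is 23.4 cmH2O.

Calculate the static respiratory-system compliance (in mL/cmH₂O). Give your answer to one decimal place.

50.0

Cstat = Vt / (Pplat − PEEP) = 520 / (23.4 − 13) = 520 / 10.4 = 50.0 mL/cmH2O.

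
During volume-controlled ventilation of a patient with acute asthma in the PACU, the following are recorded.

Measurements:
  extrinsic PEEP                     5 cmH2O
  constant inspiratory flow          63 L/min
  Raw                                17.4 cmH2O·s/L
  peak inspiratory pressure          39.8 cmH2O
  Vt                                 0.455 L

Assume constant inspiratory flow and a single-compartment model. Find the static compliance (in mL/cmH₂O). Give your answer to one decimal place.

Flow: 63 L/min ÷ 60 = 1.05 L/s.
Equation of motion (constant flow): PIP = Vt/C + R·V̇ + PEEP.
Vt/C = PIP − R·V̇ − PEEP = 39.8 − 17.4×1.05 − 5 = 39.8 − 18.27 − 5 = 16.53 cmH2O.
C = Vt / 16.53 = 455 / 16.53 = 27.526 mL/cmH2O.

27.5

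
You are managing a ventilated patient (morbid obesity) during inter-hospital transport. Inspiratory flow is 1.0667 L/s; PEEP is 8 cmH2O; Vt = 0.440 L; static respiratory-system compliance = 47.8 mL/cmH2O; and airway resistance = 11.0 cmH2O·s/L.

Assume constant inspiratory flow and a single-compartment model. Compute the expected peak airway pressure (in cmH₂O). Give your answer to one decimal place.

Equation of motion (constant flow): PIP = Vt/C + R·V̇ + PEEP.
PIP = 440/47.8 + 11.0×1.0667 + 8 = 9.205 + 11.734 + 8 = 28.939 cmH2O.

28.9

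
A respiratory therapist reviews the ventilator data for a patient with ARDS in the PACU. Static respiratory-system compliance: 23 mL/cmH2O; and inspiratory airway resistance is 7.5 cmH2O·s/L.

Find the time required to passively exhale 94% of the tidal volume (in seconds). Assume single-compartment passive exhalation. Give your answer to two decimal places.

τ = R × C = 7.5 × 23 mL/cmH2O = 7.5 × 0.023 L/cmH2O = 0.1725 s.
Exhaled fraction f = 1 − e^(−t/τ) → t = −τ·ln(1 − f) = −0.1725·ln(0.06) = 0.4853 s.

0.49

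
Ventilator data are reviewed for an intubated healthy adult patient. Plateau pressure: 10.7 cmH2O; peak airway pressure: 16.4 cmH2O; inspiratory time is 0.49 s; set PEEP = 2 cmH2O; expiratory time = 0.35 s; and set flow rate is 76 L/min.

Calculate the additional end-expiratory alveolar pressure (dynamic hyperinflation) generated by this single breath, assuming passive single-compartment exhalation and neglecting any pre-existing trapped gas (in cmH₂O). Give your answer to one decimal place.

Flow: 76 L/min ÷ 60 = 1.2667 L/s.
Vt = flow × Ti = 1.2667 L/s × 0.49 s × 1000 mL/L = 620.68 mL.
R = (PIP − Pplat)/V̇ = (16.4 − 10.7) / 1.2667 = 5.7/1.2667 = 4.5 cmH2O·s/L.
C = Vt/(Pplat − PEEP) = 620.68 / (10.7 − 2) = 620.68/8.7 = 71.343 mL/cmH2O.
τ = R × C = 4.5 × 0.07134 L/cmH2O = 0.321 s.
Fraction remaining = e^(−Te/τ) = e^(−0.35/0.321) = 0.3361; trapped volume = 620.68 × 0.3361 = 208.61 mL.
Additional alveolar pressure from trapping ≈ V_trapped / C = 208.61 / 71.343 = 2.924 cmH2O.

2.9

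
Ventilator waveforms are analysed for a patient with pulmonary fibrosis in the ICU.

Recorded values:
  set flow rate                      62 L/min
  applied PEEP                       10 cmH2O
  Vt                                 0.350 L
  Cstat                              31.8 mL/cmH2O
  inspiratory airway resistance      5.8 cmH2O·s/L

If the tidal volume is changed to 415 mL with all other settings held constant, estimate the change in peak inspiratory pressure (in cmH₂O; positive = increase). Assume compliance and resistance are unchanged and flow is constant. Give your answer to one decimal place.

2.0

PIP = Vt/C + R·V̇ + PEEP (constant-flow equation of motion).
Only the elastic term changes: ΔPIP = ΔVt / C = (415 − 350) / 31.8 = 2.044 cmH2O.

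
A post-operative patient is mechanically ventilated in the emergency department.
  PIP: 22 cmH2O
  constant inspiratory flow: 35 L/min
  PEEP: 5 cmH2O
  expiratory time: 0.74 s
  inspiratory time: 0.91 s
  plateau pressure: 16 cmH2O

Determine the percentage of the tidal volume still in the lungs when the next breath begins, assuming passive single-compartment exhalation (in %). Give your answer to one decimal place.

22.5

Flow: 35 L/min ÷ 60 = 0.5833 L/s.
Vt = flow × Ti = 0.5833 L/s × 0.91 s × 1000 mL/L = 530.8 mL.
R = (PIP − Pplat)/V̇ = (22 − 16) / 0.5833 = 6.0/0.5833 = 10.286 cmH2O·s/L.
C = Vt/(Pplat − PEEP) = 530.8 / (16 − 5) = 530.8/11.0 = 48.255 mL/cmH2O.
τ = R × C = 10.286 × 0.04826 L/cmH2O = 0.4964 s.
Fraction remaining at end-expiration = e^(−Te/τ) = e^(−0.74/0.4964) = 0.2252 → 22.52%.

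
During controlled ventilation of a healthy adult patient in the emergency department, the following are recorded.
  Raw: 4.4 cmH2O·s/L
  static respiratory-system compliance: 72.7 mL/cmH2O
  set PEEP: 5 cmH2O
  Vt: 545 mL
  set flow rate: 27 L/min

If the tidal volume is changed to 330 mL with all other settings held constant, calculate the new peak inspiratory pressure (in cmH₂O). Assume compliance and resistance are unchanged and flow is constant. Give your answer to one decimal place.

Flow: 27 L/min ÷ 60 = 0.45 L/s.
PIP = Vt/C + R·V̇ + PEEP (constant-flow equation of motion).
Only the elastic term changes: ΔPIP = ΔVt / C = (330 − 545) / 72.7 = -2.957 cmH2O.
Original PIP = 545/72.7 + 4.4×0.45 + 5 = 14.477 cmH2O; new PIP = 14.477 + (-2.957) = 11.52 cmH2O.

11.5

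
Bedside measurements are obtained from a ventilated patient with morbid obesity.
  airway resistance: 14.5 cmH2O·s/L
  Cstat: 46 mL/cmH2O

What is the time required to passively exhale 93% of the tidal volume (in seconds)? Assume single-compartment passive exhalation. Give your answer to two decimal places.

τ = R × C = 14.5 × 46 mL/cmH2O = 14.5 × 0.046 L/cmH2O = 0.667 s.
Exhaled fraction f = 1 − e^(−t/τ) → t = −τ·ln(1 − f) = −0.667·ln(0.07) = 1.774 s.

1.77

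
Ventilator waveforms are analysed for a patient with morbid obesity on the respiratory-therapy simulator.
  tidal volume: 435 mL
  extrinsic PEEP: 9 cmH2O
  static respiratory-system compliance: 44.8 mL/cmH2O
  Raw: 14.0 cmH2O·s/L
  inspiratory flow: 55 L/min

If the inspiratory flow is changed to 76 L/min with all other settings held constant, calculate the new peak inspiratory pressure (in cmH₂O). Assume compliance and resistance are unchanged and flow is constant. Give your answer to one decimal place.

36.4

Flow: 55 L/min ÷ 60 = 0.9167 L/s.
New flow: 76 L/min ÷ 60 = 1.2667 L/s.
PIP = Vt/C + R·V̇ + PEEP (constant-flow equation of motion).
Only the resistive term changes: ΔPIP = R × ΔV̇ = 14.0 × (1.2667 − 0.9167) = 14.0 × 0.35 = 4.9 cmH2O.
Original PIP = 435/44.8 + 14.0×0.9167 + 9 = 31.544 cmH2O; new PIP = 31.544 + (4.9) = 36.444 cmH2O.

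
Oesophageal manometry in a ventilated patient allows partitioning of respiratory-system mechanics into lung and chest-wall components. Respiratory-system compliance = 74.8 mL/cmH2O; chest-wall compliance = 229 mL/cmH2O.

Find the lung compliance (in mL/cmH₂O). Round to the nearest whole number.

111

1/CL = 1/Crs − 1/Ccw.
1/CL = 1/74.8 − 1/229 = 0.009002.
CL = 111.09 mL/cmH2O.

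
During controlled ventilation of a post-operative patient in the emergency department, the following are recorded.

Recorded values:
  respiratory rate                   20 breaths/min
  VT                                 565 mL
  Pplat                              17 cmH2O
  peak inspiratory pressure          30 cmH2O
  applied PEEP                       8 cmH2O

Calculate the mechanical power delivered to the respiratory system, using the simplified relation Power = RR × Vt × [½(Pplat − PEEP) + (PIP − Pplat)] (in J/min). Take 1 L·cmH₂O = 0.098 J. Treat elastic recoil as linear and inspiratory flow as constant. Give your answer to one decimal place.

Per-breath work = Vt × [½(Pplat−PEEP) + (PIP−Pplat)] = 0.565 × [0.5×9.0 + 13.0] = 0.565 × 17.5 = 9.888 L·cmH2O.
Power = 20 × 9.888 = 197.76 L·cmH2O/min.
× 0.098 J/(L·cmH2O) → 19.38 J/min.

19.4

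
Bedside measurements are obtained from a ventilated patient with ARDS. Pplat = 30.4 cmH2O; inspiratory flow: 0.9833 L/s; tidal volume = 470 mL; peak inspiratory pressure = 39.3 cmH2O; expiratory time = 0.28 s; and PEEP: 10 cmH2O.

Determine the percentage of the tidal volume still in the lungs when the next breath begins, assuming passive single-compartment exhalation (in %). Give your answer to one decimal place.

26.1

R = (PIP − Pplat)/V̇ = (39.3 − 30.4) / 0.9833 = 8.9/0.9833 = 9.051 cmH2O·s/L.
C = Vt/(Pplat − PEEP) = 470.0 / (30.4 − 10) = 470.0/20.4 = 23.039 mL/cmH2O.
τ = R × C = 9.051 × 0.02304 L/cmH2O = 0.2085 s.
Fraction remaining at end-expiration = e^(−Te/τ) = e^(−0.28/0.2085) = 0.2611 → 26.11%.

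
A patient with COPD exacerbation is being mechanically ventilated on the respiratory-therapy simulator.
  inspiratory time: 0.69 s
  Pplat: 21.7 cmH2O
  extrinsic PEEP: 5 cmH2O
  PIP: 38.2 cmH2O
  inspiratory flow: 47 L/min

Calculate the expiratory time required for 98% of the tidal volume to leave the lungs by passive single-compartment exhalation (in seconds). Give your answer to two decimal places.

Flow: 47 L/min ÷ 60 = 0.7833 L/s.
Vt = flow × Ti = 0.7833 L/s × 0.69 s × 1000 mL/L = 540.48 mL.
R = (PIP − Pplat)/V̇ = (38.2 − 21.7) / 0.7833 = 16.5/0.7833 = 21.065 cmH2O·s/L.
C = Vt/(Pplat − PEEP) = 540.48 / (21.7 − 5) = 540.48/16.7 = 32.364 mL/cmH2O.
τ = R × C = 21.065 × 0.03236 L/cmH2O = 0.6817 s.
t = −τ·ln(1 − 0.98) = −0.6817·ln(0.02) = 2.667 s.

2.67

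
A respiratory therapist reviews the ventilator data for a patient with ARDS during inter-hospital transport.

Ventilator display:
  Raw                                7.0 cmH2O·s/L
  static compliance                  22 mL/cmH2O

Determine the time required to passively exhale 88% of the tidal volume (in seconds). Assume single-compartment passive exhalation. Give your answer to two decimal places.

0.33

τ = R × C = 7.0 × 22 mL/cmH2O = 7.0 × 0.022 L/cmH2O = 0.154 s.
Exhaled fraction f = 1 − e^(−t/τ) → t = −τ·ln(1 − f) = −0.154·ln(0.12) = 0.3265 s.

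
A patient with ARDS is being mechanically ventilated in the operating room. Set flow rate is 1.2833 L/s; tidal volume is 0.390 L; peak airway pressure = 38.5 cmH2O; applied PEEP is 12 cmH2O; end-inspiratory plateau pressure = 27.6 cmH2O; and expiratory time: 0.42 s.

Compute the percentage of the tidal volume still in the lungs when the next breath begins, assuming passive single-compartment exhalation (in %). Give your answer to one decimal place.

13.8

R = (PIP − Pplat)/V̇ = (38.5 − 27.6) / 1.2833 = 10.9/1.2833 = 8.494 cmH2O·s/L.
C = Vt/(Pplat − PEEP) = 390.0 / (27.6 − 12) = 390.0/15.6 = 25.0 mL/cmH2O.
τ = R × C = 8.494 × 0.025 L/cmH2O = 0.2124 s.
Fraction remaining at end-expiration = e^(−Te/τ) = e^(−0.42/0.2124) = 0.1384 → 13.84%.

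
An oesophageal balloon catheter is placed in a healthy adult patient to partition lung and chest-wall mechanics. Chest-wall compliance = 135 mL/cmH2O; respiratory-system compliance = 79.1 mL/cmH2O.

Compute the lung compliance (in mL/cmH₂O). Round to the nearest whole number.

191

1/CL = 1/Crs − 1/Ccw.
1/CL = 1/79.1 − 1/135 = 0.005235.
CL = 191.02 mL/cmH2O.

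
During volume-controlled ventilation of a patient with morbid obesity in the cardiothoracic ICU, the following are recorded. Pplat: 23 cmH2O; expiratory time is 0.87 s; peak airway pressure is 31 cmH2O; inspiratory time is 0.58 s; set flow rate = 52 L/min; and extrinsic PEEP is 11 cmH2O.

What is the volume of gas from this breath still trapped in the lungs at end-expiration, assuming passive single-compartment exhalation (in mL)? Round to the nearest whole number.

53

Flow: 52 L/min ÷ 60 = 0.8667 L/s.
Vt = flow × Ti = 0.8667 L/s × 0.58 s × 1000 mL/L = 502.69 mL.
R = (PIP − Pplat)/V̇ = (31 − 23) / 0.8667 = 8.0/0.8667 = 9.23 cmH2O·s/L.
C = Vt/(Pplat − PEEP) = 502.69 / (23 − 11) = 502.69/12.0 = 41.891 mL/cmH2O.
τ = R × C = 9.23 × 0.04189 L/cmH2O = 0.3866 s.
Fraction remaining = e^(−Te/τ) = e^(−0.87/0.3866) = 0.1054.
Trapped volume = 502.69 × 0.1054 = 52.984 mL.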